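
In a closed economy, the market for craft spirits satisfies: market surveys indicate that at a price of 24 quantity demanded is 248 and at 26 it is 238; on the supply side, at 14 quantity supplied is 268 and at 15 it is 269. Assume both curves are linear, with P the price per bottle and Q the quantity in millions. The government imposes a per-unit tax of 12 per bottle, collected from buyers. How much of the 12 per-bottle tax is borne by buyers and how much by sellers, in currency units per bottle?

Buyers bear 2 per bottle; sellers bear 10 per bottle.

Demand slope: (238 − 248)/(26 − 24) = -5, so Qd = 368 − 5P.
Supply slope: (269 − 268)/(15 − 14) = 1, so Qs = P + 254.
Before the tax: set 368 − 5P = P + 254 → P* = 19, Q* = 273.
With the tax collected from buyers, demand (in seller-price terms) shifts: Qd = 368 − 5(P + 12).
New equilibrium: buyers pay 21, sellers receive 9, Q = 263. (Wedge: Pb − Ps = 12.)
Burden on buyers: 2; on sellers: 10. (They sum to 12.)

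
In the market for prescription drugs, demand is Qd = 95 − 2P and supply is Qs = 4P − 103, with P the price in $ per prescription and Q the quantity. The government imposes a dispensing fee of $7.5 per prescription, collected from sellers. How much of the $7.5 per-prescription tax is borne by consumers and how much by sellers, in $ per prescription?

Consumers bear $5 per prescription; sellers bear $2.5 per prescription.

Without the tax, 95 − 2P = 4P − 103 gives 6P = 198, so P* = $33 and Q* = 29.
With the tax collected from sellers, supply shifts: Qs = 4(P − 7.5) − 103.
Solving gives Q = 19 with consumers paying $38 and sellers receiving $30.5 (the $7.5 wedge).
Burden on consumers: $5; on sellers: $2.5. (They sum to $7.5.)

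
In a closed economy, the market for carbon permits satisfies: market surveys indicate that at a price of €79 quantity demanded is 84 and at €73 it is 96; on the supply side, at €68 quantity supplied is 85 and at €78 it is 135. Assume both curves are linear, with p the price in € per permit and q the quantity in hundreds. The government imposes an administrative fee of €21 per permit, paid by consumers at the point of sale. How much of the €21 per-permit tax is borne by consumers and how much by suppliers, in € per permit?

Demand slope: (96 − 84)/(73 − 79) = -2, so qd = 242 − 2p.
Supply slope: (135 − 85)/(78 − 68) = 5, so qs = 5p − 255.
Without the tax, 242 − 2p = 5p − 255 gives 7p = 497, so p* = €71 and q* = 100.
With the tax collected from consumers, demand (in seller-price terms) shifts: qd = 242 − 2(p + 21).
Solving gives q = 70 with consumers paying €86 and suppliers receiving €65 (the €21 wedge).
Burden on consumers: €15; on suppliers: €6. (They sum to €21.)
The less price-elastic side of the market bears the larger share of a per-unit tax.

Consumers bear €15 per permit; suppliers bear €6 per permit.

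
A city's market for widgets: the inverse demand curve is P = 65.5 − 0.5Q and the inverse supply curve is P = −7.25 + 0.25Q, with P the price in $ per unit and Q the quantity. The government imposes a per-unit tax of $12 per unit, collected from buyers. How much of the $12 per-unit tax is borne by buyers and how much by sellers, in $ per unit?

Rewrite in direct form: Qd = 131 − 2P and Qs = 4P + 29.
Without the tax, 131 − 2P = 4P + 29 gives 6P = 102, so P* = $17 and Q* = 97.
With the tax collected from buyers, demand (in seller-price terms) shifts: Qd = 131 − 2(P + 12).
New equilibrium: buyers pay $25, sellers receive $13, Q = 81. (Wedge: Pb − Ps = 12.)
Burden on buyers: $8; on sellers: $4. (They sum to $12.)

Buyers bear $8 per unit; sellers bear $4 per unit.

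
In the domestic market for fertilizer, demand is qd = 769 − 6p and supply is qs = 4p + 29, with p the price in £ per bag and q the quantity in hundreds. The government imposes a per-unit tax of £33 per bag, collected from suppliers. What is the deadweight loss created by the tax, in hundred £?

Before the tax: set 769 − 6p = 4p + 29 → p* = £74, q* = 325.
With the tax collected from suppliers, supply shifts: qs = 4(p − 33) + 29.
Solving gives q = 245.8 with buyers paying £87.2 and suppliers receiving £54.2 (the £33 wedge).
Quantity falls by |ΔQ| = |325 − 245.8| = 79.2.
DWL = ½ · t · |ΔQ| = ½ · 33 · 79.2 = £1306.8.

Deadweight loss = £1306.8 hundred.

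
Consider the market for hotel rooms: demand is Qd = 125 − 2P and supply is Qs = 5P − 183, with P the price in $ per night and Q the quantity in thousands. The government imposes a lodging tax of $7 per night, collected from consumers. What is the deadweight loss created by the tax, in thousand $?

Deadweight loss = $35 thousand.

Before the tax: set 125 − 2P = 5P − 183 → P* = $44, Q* = 37.
With the tax collected from consumers, demand (in seller-price terms) shifts: Qd = 125 − 2(P + 7).
Solving gives Q = 27 with consumers paying $49 and suppliers receiving $42 (the $7 wedge).
Quantity falls by |ΔQ| = |37 − 27| = 10.
DWL = ½ · t · |ΔQ| = ½ · 7 · 10 = $35.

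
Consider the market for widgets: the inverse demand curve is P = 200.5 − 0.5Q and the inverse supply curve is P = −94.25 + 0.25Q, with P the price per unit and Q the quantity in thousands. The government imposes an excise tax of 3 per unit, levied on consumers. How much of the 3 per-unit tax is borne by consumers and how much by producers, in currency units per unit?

Consumers bear 2 per unit; producers bear 1 per unit.

Rewrite in direct form: Qd = 401 − 2P and Qs = 4P + 377.
Before the tax: set 401 − 2P = 4P + 377 → P* = 4, Q* = 393.
With the tax collected from consumers, demand (in seller-price terms) shifts: Qd = 401 − 2(P + 3).
Solving gives Q = 389 with consumers paying 6 and producers receiving 3 (the 3 wedge).
Burden on consumers: 2; on producers: 1. (They sum to 3.)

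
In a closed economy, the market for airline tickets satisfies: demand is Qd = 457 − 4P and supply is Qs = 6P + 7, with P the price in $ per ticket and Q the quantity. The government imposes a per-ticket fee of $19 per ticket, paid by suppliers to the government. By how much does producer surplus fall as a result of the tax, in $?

Producer surplus falls by $1931.92.

Before the tax: set 457 − 4P = 6P + 7 → P* = $45, Q* = 277.
With the tax collected from suppliers, supply shifts: Qs = 6(P − 19) + 7.
New equilibrium: buyers pay $56.4, suppliers receive $37.4, Q = 231.4. (Wedge: Pb − Ps = 19.)
ΔPS is the trapezoid between Q = 231.4 and Q = 277 of height $7.6: ½ · (277 + 231.4) · 7.6 = $1931.92.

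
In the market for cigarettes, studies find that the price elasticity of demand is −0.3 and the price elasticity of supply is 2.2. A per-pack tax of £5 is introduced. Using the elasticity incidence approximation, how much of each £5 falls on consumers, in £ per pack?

Incidence ratio: consumers' share ≈ εs / (εs + |εd|) = 2.2 / (2.2 + 0.3) = 0.88.
So consumers bear ≈ 0.88 × £5 = £4.4; sellers bear £0.6.

Consumers bear ≈ £4.4 per pack.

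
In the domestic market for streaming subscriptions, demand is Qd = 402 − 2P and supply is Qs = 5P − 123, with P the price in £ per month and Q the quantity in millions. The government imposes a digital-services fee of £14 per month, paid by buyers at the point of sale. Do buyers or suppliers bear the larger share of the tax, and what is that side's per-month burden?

Buyers bear the larger share: £10 per month.

Before the tax: set 402 − 2P = 5P − 123 → P* = £75, Q* = 252.
With the tax collected from buyers, demand (in seller-price terms) shifts: Qd = 402 − 2(P + 14).
New equilibrium: buyers pay £85, suppliers receive £71, Q = 232. (Wedge: Pb − Ps = 14.)
Per-month burden: buyers £10, suppliers £4.
Buyers take the larger share because demand is less price-elastic here (demand slope 2 vs supply slope 5).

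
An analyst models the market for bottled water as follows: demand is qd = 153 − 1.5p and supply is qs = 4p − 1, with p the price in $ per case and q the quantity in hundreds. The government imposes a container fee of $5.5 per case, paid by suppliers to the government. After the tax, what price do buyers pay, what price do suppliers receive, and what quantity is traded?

Without the tax, 153 − 1.5p = 4p − 1 gives 5.5p = 154, so p* = $28 and q* = 111.
With the tax collected from suppliers, supply shifts: qs = 4(p − 5.5) − 1.
Solving gives q = 105 with buyers paying $32 and suppliers receiving $26.5 (the $5.5 wedge).

Buyers pay $32; suppliers receive $26.5; quantity = 105.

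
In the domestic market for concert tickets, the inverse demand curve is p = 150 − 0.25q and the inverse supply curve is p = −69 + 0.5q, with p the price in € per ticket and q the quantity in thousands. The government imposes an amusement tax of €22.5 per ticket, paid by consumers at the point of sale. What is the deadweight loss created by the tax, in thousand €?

Deadweight loss = €337.5 thousand.

Rewrite in direct form: qd = 600 − 4p and qs = 2p + 138.
Before the tax: set 600 − 4p = 2p + 138 → p* = €77, q* = 292.
With the tax collected from consumers, demand (in seller-price terms) shifts: qd = 600 − 4(p + 22.5).
Solving gives q = 262 with consumers paying €84.5 and producers receiving €62 (the €22.5 wedge).
Quantity falls by |ΔQ| = |292 − 262| = 30.
DWL = ½ · t · |ΔQ| = ½ · 22.5 · 30 = €337.5.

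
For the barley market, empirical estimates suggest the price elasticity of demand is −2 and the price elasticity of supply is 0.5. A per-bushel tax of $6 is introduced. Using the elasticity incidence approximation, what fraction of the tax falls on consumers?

Consumers' share ≈ 0.2.

Incidence ratio: consumers' share ≈ εs / (εs + |εd|) = 0.5 / (0.5 + 2) = 0.2.
Supply is the less elastic side, so consumers bear the smaller share.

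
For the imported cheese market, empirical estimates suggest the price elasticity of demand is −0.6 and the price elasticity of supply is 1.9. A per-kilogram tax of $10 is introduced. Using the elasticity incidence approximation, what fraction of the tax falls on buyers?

Buyers' share ≈ 0.76.

Incidence ratio: buyers' share ≈ εs / (εs + |εd|) = 1.9 / (1.9 + 0.6) = 0.76.
Supply is the more elastic side, so buyers bear the larger share.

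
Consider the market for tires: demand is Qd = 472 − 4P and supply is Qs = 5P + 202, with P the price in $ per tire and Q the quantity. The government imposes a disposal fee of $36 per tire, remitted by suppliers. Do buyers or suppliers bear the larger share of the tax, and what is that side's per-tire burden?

Without the tax, 472 − 4P = 5P + 202 gives 9P = 270, so P* = $30 and Q* = 352.
With the tax collected from suppliers, supply shifts: Qs = 5(P − 36) + 202.
Solving gives Q = 272 with buyers paying $50 and suppliers receiving $14 (the $36 wedge).
Per-tire burden: buyers $20, suppliers $16.
Buyers take the larger share because demand is less price-elastic here (demand slope 4 vs supply slope 5).
The less price-elastic side of the market bears the larger share of a per-unit tax.

Buyers bear the larger share: $20 per tire.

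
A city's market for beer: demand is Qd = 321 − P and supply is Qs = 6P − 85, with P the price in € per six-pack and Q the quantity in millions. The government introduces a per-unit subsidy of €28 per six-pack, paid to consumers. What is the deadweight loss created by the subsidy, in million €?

Without the subsidy, 321 − P = 6P − 85 gives 7P = 406, so P* = €58 and Q* = 263.
With a per-unit subsidy paid to consumers, each effectively pays P − 28, so demand becomes Qd = 321 − (P − 28).
Solving gives Q = 287 with consumers paying €34 and producers receiving €62 (the €28 wedge).
Quantity rises by |ΔQ| = |263 − 287| = 24.
DWL = ½ · t · |ΔQ| = ½ · 28 · 24 = €336.

Deadweight loss = €336 million.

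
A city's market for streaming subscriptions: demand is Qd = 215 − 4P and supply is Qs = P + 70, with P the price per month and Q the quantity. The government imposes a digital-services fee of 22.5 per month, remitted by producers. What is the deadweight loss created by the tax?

Deadweight loss = 202.5.

Before the tax: set 215 − 4P = P + 70 → P* = 29, Q* = 99.
With the tax collected from producers, supply shifts: Qs = (P − 22.5) + 70.
Solving gives Q = 81 with consumers paying 33.5 and producers receiving 11 (the 22.5 wedge).
Quantity falls by |ΔQ| = |99 − 81| = 18.
DWL = ½ · t · |ΔQ| = ½ · 22.5 · 18 = 202.5.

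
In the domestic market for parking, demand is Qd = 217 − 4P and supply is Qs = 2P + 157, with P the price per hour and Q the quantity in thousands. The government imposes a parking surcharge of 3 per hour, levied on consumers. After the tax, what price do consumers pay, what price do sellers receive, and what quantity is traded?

Consumers pay 11; sellers receive 8; quantity = 173.

Before the tax: set 217 − 4P = 2P + 157 → P* = 10, Q* = 177.
With the tax collected from consumers, demand (in seller-price terms) shifts: Qd = 217 − 4(P + 3).
New equilibrium: consumers pay 11, sellers receive 8, Q = 173. (Wedge: Pb − Ps = 3.)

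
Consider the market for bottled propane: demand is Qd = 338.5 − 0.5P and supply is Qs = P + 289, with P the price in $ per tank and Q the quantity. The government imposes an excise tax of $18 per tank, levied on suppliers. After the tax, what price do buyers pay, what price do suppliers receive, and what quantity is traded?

Before the tax: set 338.5 − 0.5P = P + 289 → P* = $33, Q* = 322.
With the tax collected from suppliers, supply shifts: Qs = (P − 18) + 289.
New equilibrium: buyers pay $45, suppliers receive $27, Q = 316. (Wedge: Pb − Ps = 18.)

Buyers pay $45; suppliers receive $27; quantity = 316.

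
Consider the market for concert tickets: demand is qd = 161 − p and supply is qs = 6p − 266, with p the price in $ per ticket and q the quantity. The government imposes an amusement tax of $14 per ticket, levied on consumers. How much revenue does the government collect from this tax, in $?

Tax revenue = $1232.

Before the tax: set 161 − p = 6p − 266 → p* = $61, q* = 100.
With the tax collected from consumers, demand (in seller-price terms) shifts: qd = 161 − (p + 14).
New equilibrium: consumers pay $73, producers receive $59, q = 88. (Wedge: pb − ps = 14.)
Revenue = t · Q = 14 · 88 = $1232.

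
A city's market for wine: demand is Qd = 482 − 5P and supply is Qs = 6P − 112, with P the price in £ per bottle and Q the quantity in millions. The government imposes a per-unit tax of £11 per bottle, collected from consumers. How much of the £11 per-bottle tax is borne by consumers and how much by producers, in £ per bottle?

Consumers bear £6 per bottle; producers bear £5 per bottle.

Without the tax, 482 − 5P = 6P − 112 gives 11P = 594, so P* = £54 and Q* = 212.
With the tax collected from consumers, demand (in seller-price terms) shifts: Qd = 482 − 5(P + 11).
Solving gives Q = 182 with consumers paying £60 and producers receiving £49 (the £11 wedge).
Burden on consumers: £6; on producers: £5. (They sum to £11.)
The less price-elastic side of the market bears the larger share of a per-unit tax.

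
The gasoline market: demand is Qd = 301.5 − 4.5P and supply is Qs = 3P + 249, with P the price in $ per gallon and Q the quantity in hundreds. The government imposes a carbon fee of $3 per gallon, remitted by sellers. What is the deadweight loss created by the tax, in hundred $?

Without the tax, 301.5 − 4.5P = 3P + 249 gives 7.5P = 52.5, so P* = $7 and Q* = 270.
With the tax collected from sellers, supply shifts: Qs = 3(P − 3) + 249.
Solving gives Q = 264.6 with consumers paying $8.2 and sellers receiving $5.2 (the $3 wedge).
Quantity falls by |ΔQ| = |270 − 264.6| = 5.4.
DWL = ½ · t · |ΔQ| = ½ · 3 · 5.4 = $8.1.

Deadweight loss = $8.1 hundred.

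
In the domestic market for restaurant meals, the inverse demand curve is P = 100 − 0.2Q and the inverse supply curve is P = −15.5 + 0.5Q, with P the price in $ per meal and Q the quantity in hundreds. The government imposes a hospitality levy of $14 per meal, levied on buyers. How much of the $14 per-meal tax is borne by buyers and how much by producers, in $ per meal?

Inverting to Q(P) form: Qd = 500 − 5P; Qs = 2P + 31.
Before the tax: set 500 − 5P = 2P + 31 → P* = $67, Q* = 165.
With the tax collected from buyers, demand (in seller-price terms) shifts: Qd = 500 − 5(P + 14).
Solving gives Q = 145 with buyers paying $71 and producers receiving $57 (the $14 wedge).
Burden on buyers: $4; on producers: $10. (They sum to $14.)
The less price-elastic side of the market bears the larger share of a per-unit tax.

Buyers bear $4 per meal; producers bear $10 per meal.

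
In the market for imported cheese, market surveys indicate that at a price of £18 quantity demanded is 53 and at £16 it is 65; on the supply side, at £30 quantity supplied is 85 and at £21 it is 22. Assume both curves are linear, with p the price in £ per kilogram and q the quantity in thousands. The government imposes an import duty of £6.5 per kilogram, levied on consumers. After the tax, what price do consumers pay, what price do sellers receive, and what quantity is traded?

Demand slope: (65 − 53)/(16 − 18) = -6, so qd = 161 − 6p.
Supply slope: (22 − 85)/(21 − 30) = 7, so qs = 7p − 125.
Before the tax: set 161 − 6p = 7p − 125 → p* = £22, q* = 29.
With the tax collected from consumers, demand (in seller-price terms) shifts: qd = 161 − 6(p + 6.5).
New equilibrium: consumers pay £25.5, sellers receive £19, q = 8. (Wedge: pb − ps = 6.5.)
The less price-elastic side of the market bears the larger share of a per-unit tax.

Consumers pay £25.5; sellers receive £19; quantity = 8.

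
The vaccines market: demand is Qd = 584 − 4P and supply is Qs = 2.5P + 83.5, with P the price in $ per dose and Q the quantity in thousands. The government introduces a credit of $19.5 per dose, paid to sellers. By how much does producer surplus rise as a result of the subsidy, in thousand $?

Before the subsidy: set 584 − 4P = 2.5P + 83.5 → P* = $77, Q* = 276.
With a per-unit subsidy paid to sellers, each receives P + 19.5 per unit sold, so supply becomes Qs = 2.5(P + 19.5) + 83.5.
New equilibrium: consumers pay $69.5, sellers receive $89, Q = 306. (Wedge: Pb − Ps = −19.5.)
ΔPS is the trapezoid between Q = 306 and Q = 276 of height $12: ½ · (276 + 306) · 12 = $3492.

Producer surplus rises by $3492 thousand.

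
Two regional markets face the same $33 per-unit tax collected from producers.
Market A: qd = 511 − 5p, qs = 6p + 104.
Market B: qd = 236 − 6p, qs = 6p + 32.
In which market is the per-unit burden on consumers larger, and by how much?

Market A, by $1.5.

Market A: pre-tax p* = $37, q* = 326; post-tax q = 236; per-unit burden on consumers = $18.
Market B: pre-tax p* = $17, q* = 134; post-tax q = 35; per-unit burden on consumers = $16.5.
Difference: $18 vs $16.5 → market A is larger by $1.5.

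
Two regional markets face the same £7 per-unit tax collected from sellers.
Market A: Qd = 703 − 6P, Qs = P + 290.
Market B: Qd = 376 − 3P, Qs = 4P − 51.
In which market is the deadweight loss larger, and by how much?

Market A: pre-tax P* = £59, Q* = 349; post-tax Q = 343; deadweight loss = £21.
Market B: pre-tax P* = £61, Q* = 193; post-tax Q = 181; deadweight loss = £42.
Difference: £21 vs £42 → market B is larger by £21.

Market B, by £21.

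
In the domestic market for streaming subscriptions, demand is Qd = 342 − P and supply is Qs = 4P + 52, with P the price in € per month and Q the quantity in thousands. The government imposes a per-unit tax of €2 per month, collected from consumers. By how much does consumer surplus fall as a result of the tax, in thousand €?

Consumer surplus falls by €453.12 thousand.

Before the tax: set 342 − P = 4P + 52 → P* = €58, Q* = 284.
With the tax collected from consumers, demand (in seller-price terms) shifts: Qd = 342 − (P + 2).
New equilibrium: consumers pay €59.6, sellers receive €57.6, Q = 282.4. (Wedge: Pb − Ps = 2.)
ΔCS is the trapezoid between Q = 282.4 and Q = 284 of height €1.6: ½ · (284 + 282.4) · 1.6 = €453.12.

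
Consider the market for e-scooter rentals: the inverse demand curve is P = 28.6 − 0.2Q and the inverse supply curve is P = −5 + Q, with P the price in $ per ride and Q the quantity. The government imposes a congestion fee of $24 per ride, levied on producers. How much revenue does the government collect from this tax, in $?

Rewrite in direct form: Qd = 143 − 5P and Qs = P + 5.
Before the tax: set 143 − 5P = P + 5 → P* = $23, Q* = 28.
With the tax collected from producers, supply shifts: Qs = (P − 24) + 5.
Solving gives Q = 8 with buyers paying $27 and producers receiving $3 (the $24 wedge).
Revenue = t · Q = 24 · 8 = $192.

Tax revenue = $192.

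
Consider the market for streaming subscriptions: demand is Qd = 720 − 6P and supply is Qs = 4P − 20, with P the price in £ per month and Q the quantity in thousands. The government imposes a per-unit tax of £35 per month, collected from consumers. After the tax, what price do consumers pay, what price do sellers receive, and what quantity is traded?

Consumers pay £88; sellers receive £53; quantity = 192.

Without the tax, 720 − 6P = 4P − 20 gives 10P = 740, so P* = £74 and Q* = 276.
With the tax collected from consumers, demand (in seller-price terms) shifts: Qd = 720 − 6(P + 35).
New equilibrium: consumers pay £88, sellers receive £53, Q = 192. (Wedge: Pb − Ps = 35.)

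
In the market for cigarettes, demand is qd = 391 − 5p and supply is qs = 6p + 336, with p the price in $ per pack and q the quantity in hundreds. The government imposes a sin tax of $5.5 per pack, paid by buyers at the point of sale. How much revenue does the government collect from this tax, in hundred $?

Before the tax: set 391 − 5p = 6p + 336 → p* = $5, q* = 366.
With the tax collected from buyers, demand (in seller-price terms) shifts: qd = 391 − 5(p + 5.5).
Solving gives q = 351 with buyers paying $8 and producers receiving $2.5 (the $5.5 wedge).
Revenue = t · Q = 5.5 · 351 = $1930.5.

Tax revenue = $1930.5 hundred.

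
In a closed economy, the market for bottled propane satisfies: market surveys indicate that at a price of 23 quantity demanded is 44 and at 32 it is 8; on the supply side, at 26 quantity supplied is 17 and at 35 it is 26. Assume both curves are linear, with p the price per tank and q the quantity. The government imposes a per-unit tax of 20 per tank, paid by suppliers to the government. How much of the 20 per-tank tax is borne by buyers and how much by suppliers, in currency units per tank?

Buyers bear 4 per tank; suppliers bear 16 per tank.

Demand slope: (8 − 44)/(32 − 23) = -4, so qd = 136 − 4p.
Supply slope: (26 − 17)/(35 − 26) = 1, so qs = p − 9.
Before the tax: set 136 − 4p = p − 9 → p* = 29, q* = 20.
With the tax collected from suppliers, supply shifts: qs = (p − 20) − 9.
Solving gives q = 4 with buyers paying 33 and suppliers receiving 13 (the 20 wedge).
Burden on buyers: 4; on suppliers: 16. (They sum to 20.)
The less price-elastic side of the market bears the larger share of a per-unit tax.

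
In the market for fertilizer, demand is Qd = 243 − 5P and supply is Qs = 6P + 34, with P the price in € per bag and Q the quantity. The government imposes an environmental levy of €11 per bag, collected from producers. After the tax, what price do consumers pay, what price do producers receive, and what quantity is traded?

Before the tax: set 243 − 5P = 6P + 34 → P* = €19, Q* = 148.
With the tax collected from producers, supply shifts: Qs = 6(P − 11) + 34.
New equilibrium: consumers pay €25, producers receive €14, Q = 118. (Wedge: Pb − Ps = 11.)
The less price-elastic side of the market bears the larger share of a per-unit tax.

Consumers pay €25; producers receive €14; quantity = 118.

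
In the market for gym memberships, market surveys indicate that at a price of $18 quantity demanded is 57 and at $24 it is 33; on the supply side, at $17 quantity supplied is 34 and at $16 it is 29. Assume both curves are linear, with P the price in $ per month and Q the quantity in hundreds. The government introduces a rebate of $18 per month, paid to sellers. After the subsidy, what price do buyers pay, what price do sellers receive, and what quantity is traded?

Demand slope: (33 − 57)/(24 − 18) = -4, so Qd = 129 − 4P.
Supply slope: (29 − 34)/(16 − 17) = 5, so Qs = 5P − 51.
Without the subsidy, 129 − 4P = 5P − 51 gives 9P = 180, so P* = $20 and Q* = 49.
With a per-unit subsidy paid to sellers, each receives P + 18 per unit sold, so supply becomes Qs = 5(P + 18) − 51.
New equilibrium: buyers pay $10, sellers receive $28, Q = 89. (Wedge: Pb − Ps = −18.)

Buyers pay $10; sellers receive $28; quantity = 89.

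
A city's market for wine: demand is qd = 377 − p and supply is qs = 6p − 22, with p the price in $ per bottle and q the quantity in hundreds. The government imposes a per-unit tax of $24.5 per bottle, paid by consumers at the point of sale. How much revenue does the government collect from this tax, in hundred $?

Without the tax, 377 − p = 6p − 22 gives 7p = 399, so p* = $57 and q* = 320.
With the tax collected from consumers, demand (in seller-price terms) shifts: qd = 377 − (p + 24.5).
New equilibrium: consumers pay $78, suppliers receive $53.5, q = 299. (Wedge: pb − ps = 24.5.)
Revenue = t · Q = 24.5 · 299 = $7325.5.

Tax revenue = $7325.5 hundred.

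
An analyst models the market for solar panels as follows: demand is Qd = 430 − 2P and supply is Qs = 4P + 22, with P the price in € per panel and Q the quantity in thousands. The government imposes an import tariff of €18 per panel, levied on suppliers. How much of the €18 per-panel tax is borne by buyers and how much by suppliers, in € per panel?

Buyers bear €12 per panel; suppliers bear €6 per panel.

Without the tax, 430 − 2P = 4P + 22 gives 6P = 408, so P* = €68 and Q* = 294.
With the tax collected from suppliers, supply shifts: Qs = 4(P − 18) + 22.
Solving gives Q = 270 with buyers paying €80 and suppliers receiving €62 (the €18 wedge).
Burden on buyers: €12; on suppliers: €6. (They sum to €18.)
The less price-elastic side of the market bears the larger share of a per-unit tax.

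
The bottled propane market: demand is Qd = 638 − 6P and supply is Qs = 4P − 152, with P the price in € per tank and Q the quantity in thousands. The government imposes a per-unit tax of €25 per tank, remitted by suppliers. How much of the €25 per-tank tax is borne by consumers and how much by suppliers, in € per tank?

Before the tax: set 638 − 6P = 4P − 152 → P* = €79, Q* = 164.
With the tax collected from suppliers, supply shifts: Qs = 4(P − 25) − 152.
Solving gives Q = 104 with consumers paying €89 and suppliers receiving €64 (the €25 wedge).
Burden on consumers: €10; on suppliers: €15. (They sum to €25.)

Consumers bear €10 per tank; suppliers bear €15 per tank.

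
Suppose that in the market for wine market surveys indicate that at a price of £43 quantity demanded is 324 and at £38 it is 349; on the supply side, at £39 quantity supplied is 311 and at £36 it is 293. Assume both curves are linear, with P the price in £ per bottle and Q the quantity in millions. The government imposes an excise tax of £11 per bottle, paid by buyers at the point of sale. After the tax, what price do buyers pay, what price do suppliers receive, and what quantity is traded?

Buyers pay £48; suppliers receive £37; quantity = 299.

Demand slope: (349 − 324)/(38 − 43) = -5, so Qd = 539 − 5P.
Supply slope: (293 − 311)/(36 − 39) = 6, so Qs = 6P + 77.
Without the tax, 539 − 5P = 6P + 77 gives 11P = 462, so P* = £42 and Q* = 329.
With the tax collected from buyers, demand (in seller-price terms) shifts: Qd = 539 − 5(P + 11).
New equilibrium: buyers pay £48, suppliers receive £37, Q = 299. (Wedge: Pb − Ps = 11.)
The less price-elastic side of the market bears the larger share of a per-unit tax.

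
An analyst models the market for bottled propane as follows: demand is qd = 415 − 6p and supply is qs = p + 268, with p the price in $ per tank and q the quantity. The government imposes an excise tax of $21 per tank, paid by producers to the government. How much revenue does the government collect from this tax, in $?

Tax revenue = $5691.

Before the tax: set 415 − 6p = p + 268 → p* = $21, q* = 289.
With the tax collected from producers, supply shifts: qs = (p − 21) + 268.
New equilibrium: consumers pay $24, producers receive $3, q = 271. (Wedge: pb − ps = 21.)
Revenue = t · Q = 21 · 271 = $5691.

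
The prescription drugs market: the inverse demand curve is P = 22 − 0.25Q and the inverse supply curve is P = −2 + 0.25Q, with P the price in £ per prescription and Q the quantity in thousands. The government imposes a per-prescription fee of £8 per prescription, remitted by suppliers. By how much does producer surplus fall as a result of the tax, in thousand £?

Rewrite in direct form: Qd = 88 − 4P and Qs = 4P + 8.
Without the tax, 88 − 4P = 4P + 8 gives 8P = 80, so P* = £10 and Q* = 48.
With the tax collected from suppliers, supply shifts: Qs = 4(P − 8) + 8.
Solving gives Q = 32 with buyers paying £14 and suppliers receiving £6 (the £8 wedge).
ΔPS is the trapezoid between Q = 32 and Q = 48 of height £4: ½ · (48 + 32) · 4 = £160.

Producer surplus falls by £160 thousand.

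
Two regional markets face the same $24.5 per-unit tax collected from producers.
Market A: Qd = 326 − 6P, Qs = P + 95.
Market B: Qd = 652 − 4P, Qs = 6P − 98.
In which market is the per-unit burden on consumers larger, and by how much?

Market A: pre-tax P* = $33, Q* = 128; post-tax Q = 107; per-unit burden on consumers = $3.5.
Market B: pre-tax P* = $75, Q* = 352; post-tax Q = 293.2; per-unit burden on consumers = $14.7.
Difference: $3.5 vs $14.7 → market B is larger by $11.2.

Market B, by $11.2.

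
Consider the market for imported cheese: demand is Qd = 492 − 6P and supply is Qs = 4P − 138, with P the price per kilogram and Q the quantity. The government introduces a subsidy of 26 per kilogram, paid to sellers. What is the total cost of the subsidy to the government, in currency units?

Government outlay = 4586.4.

Before the subsidy: set 492 − 6P = 4P − 138 → P* = 63, Q* = 114.
With a per-unit subsidy paid to sellers, each receives P + 26 per unit sold, so supply becomes Qs = 4(P + 26) − 138.
Solving gives Q = 176.4 with consumers paying 52.6 and sellers receiving 78.6 (the 26 wedge).
Outlay = t · Q = 26 · 176.4 = 4586.4.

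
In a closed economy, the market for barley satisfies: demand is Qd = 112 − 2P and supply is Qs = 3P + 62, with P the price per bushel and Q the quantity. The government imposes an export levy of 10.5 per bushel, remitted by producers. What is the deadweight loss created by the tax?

Deadweight loss = 66.15.

Before the tax: set 112 − 2P = 3P + 62 → P* = 10, Q* = 92.
With the tax collected from producers, supply shifts: Qs = 3(P − 10.5) + 62.
Solving gives Q = 79.4 with buyers paying 16.3 and producers receiving 5.8 (the 10.5 wedge).
Quantity falls by |ΔQ| = |92 − 79.4| = 12.6.
DWL = ½ · t · |ΔQ| = ½ · 10.5 · 12.6 = 66.15.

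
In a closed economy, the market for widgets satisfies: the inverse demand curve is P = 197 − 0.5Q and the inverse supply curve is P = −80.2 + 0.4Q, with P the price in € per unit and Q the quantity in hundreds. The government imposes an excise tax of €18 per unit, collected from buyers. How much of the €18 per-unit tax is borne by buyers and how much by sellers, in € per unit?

Buyers bear €10 per unit; sellers bear €8 per unit.

Rewrite in direct form: Qd = 394 − 2P and Qs = 2.5P + 200.5.
Before the tax: set 394 − 2P = 2.5P + 200.5 → P* = €43, Q* = 308.
With the tax collected from buyers, demand (in seller-price terms) shifts: Qd = 394 − 2(P + 18).
Solving gives Q = 288 with buyers paying €53 and sellers receiving €35 (the €18 wedge).
Burden on buyers: €10; on sellers: €8. (They sum to €18.)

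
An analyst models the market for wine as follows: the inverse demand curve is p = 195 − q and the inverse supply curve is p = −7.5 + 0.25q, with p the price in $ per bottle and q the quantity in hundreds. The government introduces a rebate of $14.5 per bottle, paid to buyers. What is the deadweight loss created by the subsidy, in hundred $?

Inverting to q(p) form: qd = 195 − p; qs = 4p + 30.
Without the subsidy, 195 − p = 4p + 30 gives 5p = 165, so p* = $33 and q* = 162.
With a per-unit subsidy paid to buyers, each effectively pays p − 14.5, so demand becomes qd = 195 − (p − 14.5).
New equilibrium: buyers pay $21.4, suppliers receive $35.9, q = 173.6. (Wedge: pb − ps = −14.5.)
Quantity rises by |ΔQ| = |162 − 173.6| = 11.6.
DWL = ½ · t · |ΔQ| = ½ · 14.5 · 11.6 = $84.1.

Deadweight loss = $84.1 hundred.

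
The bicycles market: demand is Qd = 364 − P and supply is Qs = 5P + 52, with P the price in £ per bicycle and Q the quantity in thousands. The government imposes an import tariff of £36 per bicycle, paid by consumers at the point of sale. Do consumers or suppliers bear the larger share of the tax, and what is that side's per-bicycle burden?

Before the tax: set 364 − P = 5P + 52 → P* = £52, Q* = 312.
With the tax collected from consumers, demand (in seller-price terms) shifts: Qd = 364 − (P + 36).
Solving gives Q = 282 with consumers paying £82 and suppliers receiving £46 (the £36 wedge).
Per-bicycle burden: consumers £30, suppliers £6.
Consumers take the larger share because demand is less price-elastic here (demand slope 1 vs supply slope 5).

Consumers bear the larger share: £30 per bicycle.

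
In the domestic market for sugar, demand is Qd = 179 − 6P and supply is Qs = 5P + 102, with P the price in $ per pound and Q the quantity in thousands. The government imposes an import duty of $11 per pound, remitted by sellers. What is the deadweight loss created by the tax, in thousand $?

Deadweight loss = $165 thousand.

Before the tax: set 179 − 6P = 5P + 102 → P* = $7, Q* = 137.
With the tax collected from sellers, supply shifts: Qs = 5(P − 11) + 102.
Solving gives Q = 107 with buyers paying $12 and sellers receiving $1 (the $11 wedge).
Quantity falls by |ΔQ| = |137 − 107| = 30.
DWL = ½ · t · |ΔQ| = ½ · 11 · 30 = $165.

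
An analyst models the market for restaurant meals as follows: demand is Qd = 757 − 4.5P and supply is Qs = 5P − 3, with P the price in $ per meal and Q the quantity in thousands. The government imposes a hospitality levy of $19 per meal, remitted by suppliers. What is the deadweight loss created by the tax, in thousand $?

Without the tax, 757 − 4.5P = 5P − 3 gives 9.5P = 760, so P* = $80 and Q* = 397.
With the tax collected from suppliers, supply shifts: Qs = 5(P − 19) − 3.
New equilibrium: consumers pay $90, suppliers receive $71, Q = 352. (Wedge: Pb − Ps = 19.)
Quantity falls by |ΔQ| = |397 − 352| = 45.
DWL = ½ · t · |ΔQ| = ½ · 19 · 45 = $427.5.

Deadweight loss = $427.5 thousand.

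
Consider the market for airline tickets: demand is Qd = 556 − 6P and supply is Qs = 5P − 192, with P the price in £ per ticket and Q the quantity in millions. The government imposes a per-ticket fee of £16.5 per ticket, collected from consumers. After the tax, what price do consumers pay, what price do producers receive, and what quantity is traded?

Consumers pay £75.5; producers receive £59; quantity = 103.

Without the tax, 556 − 6P = 5P − 192 gives 11P = 748, so P* = £68 and Q* = 148.
With the tax collected from consumers, demand (in seller-price terms) shifts: Qd = 556 − 6(P + 16.5).
New equilibrium: consumers pay £75.5, producers receive £59, Q = 103. (Wedge: Pb − Ps = 16.5.)
The less price-elastic side of the market bears the larger share of a per-unit tax.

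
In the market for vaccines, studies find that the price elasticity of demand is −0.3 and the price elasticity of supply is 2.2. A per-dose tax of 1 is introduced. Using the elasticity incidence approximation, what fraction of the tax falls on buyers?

Incidence ratio: buyers' share ≈ εs / (εs + |εd|) = 2.2 / (2.2 + 0.3) = 0.88.
Supply is the more elastic side, so buyers bear the larger share.

Buyers' share ≈ 0.88.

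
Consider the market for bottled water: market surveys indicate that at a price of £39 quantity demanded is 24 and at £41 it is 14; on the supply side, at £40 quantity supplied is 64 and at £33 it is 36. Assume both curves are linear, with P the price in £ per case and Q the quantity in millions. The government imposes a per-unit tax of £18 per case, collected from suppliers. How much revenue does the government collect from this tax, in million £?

Tax revenue = £72 million.

Demand slope: (14 − 24)/(41 − 39) = -5, so Qd = 219 − 5P.
Supply slope: (36 − 64)/(33 − 40) = 4, so Qs = 4P − 96.
Before the tax: set 219 − 5P = 4P − 96 → P* = £35, Q* = 44.
With the tax collected from suppliers, supply shifts: Qs = 4(P − 18) − 96.
Solving gives Q = 4 with buyers paying £43 and suppliers receiving £25 (the £18 wedge).
Revenue = t · Q = 18 · 4 = £72.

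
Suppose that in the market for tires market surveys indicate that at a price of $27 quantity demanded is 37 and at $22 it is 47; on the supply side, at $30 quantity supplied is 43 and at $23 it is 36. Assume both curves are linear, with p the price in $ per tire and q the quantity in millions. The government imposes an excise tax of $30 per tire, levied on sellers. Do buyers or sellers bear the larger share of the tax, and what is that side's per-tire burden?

Demand slope: (47 − 37)/(22 − 27) = -2, so qd = 91 − 2p.
Supply slope: (36 − 43)/(23 − 30) = 1, so qs = p + 13.
Before the tax: set 91 − 2p = p + 13 → p* = $26, q* = 39.
With the tax collected from sellers, supply shifts: qs = (p − 30) + 13.
New equilibrium: buyers pay $36, sellers receive $6, q = 19. (Wedge: pb − ps = 30.)
Per-tire burden: buyers $10, sellers $20.
Sellers take the larger share because supply is less price-elastic here (demand slope 2 vs supply slope 1).
The less price-elastic side of the market bears the larger share of a per-unit tax.

Sellers bear the larger share: $20 per tire.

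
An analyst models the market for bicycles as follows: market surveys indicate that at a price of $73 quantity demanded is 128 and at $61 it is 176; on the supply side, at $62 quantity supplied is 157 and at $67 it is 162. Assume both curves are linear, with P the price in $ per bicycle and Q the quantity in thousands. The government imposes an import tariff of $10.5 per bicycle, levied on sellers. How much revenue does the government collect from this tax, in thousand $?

Tax revenue = $1591.8 thousand.

Demand slope: (176 − 128)/(61 − 73) = -4, so Qd = 420 − 4P.
Supply slope: (162 − 157)/(67 − 62) = 1, so Qs = P + 95.
Without the tax, 420 − 4P = P + 95 gives 5P = 325, so P* = $65 and Q* = 160.
With the tax collected from sellers, supply shifts: Qs = (P − 10.5) + 95.
Solving gives Q = 151.6 with buyers paying $67.1 and sellers receiving $56.6 (the $10.5 wedge).
Revenue = t · Q = 10.5 · 151.6 = $1591.8.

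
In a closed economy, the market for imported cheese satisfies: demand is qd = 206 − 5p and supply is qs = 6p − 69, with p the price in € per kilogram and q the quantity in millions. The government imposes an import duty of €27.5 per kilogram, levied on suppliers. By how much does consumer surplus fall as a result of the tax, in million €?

Consumer surplus falls by €652.5 million.

Before the tax: set 206 − 5p = 6p − 69 → p* = €25, q* = 81.
With the tax collected from suppliers, supply shifts: qs = 6(p − 27.5) − 69.
Solving gives q = 6 with buyers paying €40 and suppliers receiving €12.5 (the €27.5 wedge).
ΔCS is the trapezoid between Q = 6 and Q = 81 of height €15: ½ · (81 + 6) · 15 = €652.5.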